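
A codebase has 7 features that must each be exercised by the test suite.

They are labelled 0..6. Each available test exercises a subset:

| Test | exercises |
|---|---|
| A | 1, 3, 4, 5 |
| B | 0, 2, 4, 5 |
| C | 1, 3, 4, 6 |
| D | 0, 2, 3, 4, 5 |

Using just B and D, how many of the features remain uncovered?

2

Union of B, D = {0, 2, 3, 4, 5}.
Not covered: 1, 6 — 2 features.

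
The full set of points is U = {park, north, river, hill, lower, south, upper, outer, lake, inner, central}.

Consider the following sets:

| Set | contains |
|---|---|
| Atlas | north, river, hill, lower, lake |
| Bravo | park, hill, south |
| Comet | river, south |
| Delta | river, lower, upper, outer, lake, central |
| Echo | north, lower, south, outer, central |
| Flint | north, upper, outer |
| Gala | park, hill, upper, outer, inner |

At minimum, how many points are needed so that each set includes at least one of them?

3

H = {river, south, outer} meets every set (each contains at least one member of H), and |H| = 3.
No choice of 2 points meets every set, so 3 is the minimum.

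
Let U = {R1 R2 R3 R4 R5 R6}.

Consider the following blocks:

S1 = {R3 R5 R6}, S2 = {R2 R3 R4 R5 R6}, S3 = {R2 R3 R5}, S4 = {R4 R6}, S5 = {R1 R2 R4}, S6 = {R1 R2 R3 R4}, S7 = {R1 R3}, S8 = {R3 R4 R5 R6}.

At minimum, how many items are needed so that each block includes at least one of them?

The 2 items {R3, R4} hit every block.
The blocks S1, S5 are pairwise disjoint, so any hitting set needs a separate item for each — at least 2. Hence 2 is optimal.

2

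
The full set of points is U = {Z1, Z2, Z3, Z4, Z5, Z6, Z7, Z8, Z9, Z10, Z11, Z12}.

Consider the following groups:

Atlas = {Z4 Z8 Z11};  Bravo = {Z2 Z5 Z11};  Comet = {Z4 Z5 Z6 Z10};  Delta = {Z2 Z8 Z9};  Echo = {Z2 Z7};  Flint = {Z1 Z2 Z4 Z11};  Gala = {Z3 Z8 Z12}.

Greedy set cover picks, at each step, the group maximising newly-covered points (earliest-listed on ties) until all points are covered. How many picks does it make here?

5

Greedy: pick Comet (covers 4 new) → pick Delta (covers 3 new) → pick Flint (covers 2 new) → pick Gala (covers 2 new) → pick Echo (covers 1 new). Total picks: 5.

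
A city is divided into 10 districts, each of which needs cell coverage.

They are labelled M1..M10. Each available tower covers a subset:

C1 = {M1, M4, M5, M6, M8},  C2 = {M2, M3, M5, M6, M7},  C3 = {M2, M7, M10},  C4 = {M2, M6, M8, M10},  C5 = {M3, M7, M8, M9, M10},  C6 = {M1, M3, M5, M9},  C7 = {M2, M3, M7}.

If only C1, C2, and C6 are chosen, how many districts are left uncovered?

1

Union of C1, C2, C6 = {M1, M2, M3, M4, M5, M6, M7, M8, M9}.
Not covered: M10 — 1 district.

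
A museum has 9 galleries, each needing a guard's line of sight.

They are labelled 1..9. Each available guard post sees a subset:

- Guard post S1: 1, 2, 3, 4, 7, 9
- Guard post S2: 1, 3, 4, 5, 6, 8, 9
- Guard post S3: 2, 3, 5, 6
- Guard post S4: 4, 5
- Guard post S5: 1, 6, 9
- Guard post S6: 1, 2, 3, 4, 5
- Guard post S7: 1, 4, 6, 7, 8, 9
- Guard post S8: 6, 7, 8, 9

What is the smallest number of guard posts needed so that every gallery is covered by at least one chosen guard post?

Take {S6, S8}. Their union is {1, 2, 3, 4, 5, 6, 7, 8, 9}, which is all 9 galleries.
No single guard post has all 9 galleries (the largest, S2, has 7), so 2 is optimal.

2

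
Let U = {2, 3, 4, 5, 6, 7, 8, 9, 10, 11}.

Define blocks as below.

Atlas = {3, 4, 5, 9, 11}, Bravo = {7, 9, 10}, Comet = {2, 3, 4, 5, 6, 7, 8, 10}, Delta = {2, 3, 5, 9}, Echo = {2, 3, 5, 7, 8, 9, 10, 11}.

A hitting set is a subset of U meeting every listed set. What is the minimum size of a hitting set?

Take H = {7, 9}. Each listed block contains at least one of these, so H is a hitting set of size 2.
No single item lies in every block, so at least 2 are needed and 2 is optimal.

2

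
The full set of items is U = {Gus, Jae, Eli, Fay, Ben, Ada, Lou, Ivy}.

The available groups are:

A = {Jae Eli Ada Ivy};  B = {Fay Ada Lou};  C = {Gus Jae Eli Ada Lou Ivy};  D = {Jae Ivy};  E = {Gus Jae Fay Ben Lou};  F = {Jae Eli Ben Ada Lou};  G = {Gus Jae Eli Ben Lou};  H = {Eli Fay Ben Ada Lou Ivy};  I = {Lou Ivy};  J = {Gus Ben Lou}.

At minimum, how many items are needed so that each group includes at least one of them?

2

Take T = {Jae, Lou}. Each listed group contains at least one of these, so T is a hitting set of size 2.
The groups D, J are pairwise disjoint, so any hitting set needs a separate item for each — at least 2. Hence 2 is optimal.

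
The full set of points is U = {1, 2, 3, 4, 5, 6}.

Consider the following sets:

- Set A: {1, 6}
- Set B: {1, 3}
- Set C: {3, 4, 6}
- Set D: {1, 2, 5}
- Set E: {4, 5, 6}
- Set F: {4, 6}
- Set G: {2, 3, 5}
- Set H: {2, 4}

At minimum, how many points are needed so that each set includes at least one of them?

T = {1, 2, 6} meets every set (each contains at least one member of T), and |T| = 3.
No choice of 2 points meets every set, so 3 is the minimum.

3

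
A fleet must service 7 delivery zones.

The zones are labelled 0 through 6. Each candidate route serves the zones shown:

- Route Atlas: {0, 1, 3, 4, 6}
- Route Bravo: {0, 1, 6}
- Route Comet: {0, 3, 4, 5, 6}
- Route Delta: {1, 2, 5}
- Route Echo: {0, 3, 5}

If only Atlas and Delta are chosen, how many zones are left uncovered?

Union of Atlas, Delta = {0, 1, 2, 3, 4, 5, 6} — that's every zone, so 0 are uncovered.

0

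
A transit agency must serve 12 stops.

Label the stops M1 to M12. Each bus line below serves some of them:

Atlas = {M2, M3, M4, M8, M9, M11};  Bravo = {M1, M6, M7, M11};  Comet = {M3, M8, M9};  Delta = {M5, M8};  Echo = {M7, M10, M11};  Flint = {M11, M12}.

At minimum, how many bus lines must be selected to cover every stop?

5

Take {Atlas, Bravo, Delta, Echo, Flint}. Their union is {M1, M2, M3, M4, M5, M6, M7, M8, M9, M10, M11, M12}, which is all 12 stops.
No 4 of the 6 bus lines cover everything (all 15 combinations miss at least one stop), so 5 is optimal.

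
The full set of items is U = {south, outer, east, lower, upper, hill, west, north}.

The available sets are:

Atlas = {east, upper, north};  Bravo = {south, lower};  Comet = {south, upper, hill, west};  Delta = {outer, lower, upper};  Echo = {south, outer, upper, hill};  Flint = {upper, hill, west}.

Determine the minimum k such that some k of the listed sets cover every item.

3

Atlas, Comet, and Delta cover everything between them: the union {south, outer, east, lower, upper, hill, west, north} is all of U.
Only Atlas contains east, so Atlas is forced; the remaining 5 items need at least 2 more sets (each remaining set adds at most 3) — so at least 3 sets are needed, and 3 is optimal.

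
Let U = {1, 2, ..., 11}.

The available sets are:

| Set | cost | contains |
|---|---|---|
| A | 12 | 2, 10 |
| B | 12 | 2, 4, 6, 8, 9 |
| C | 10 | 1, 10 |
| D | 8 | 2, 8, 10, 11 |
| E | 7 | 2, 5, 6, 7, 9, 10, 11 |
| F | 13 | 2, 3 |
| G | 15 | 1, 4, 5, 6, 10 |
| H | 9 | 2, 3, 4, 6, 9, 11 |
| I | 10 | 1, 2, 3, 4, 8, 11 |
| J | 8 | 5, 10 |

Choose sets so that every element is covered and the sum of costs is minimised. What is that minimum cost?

17

E, I together cover every element (E ∪ I = {1, 2, 3, 4, 5, 6, 7, 8, 9, 10, 11}); total cost 7 + 10 = 17.
No covering selection has total cost below 17.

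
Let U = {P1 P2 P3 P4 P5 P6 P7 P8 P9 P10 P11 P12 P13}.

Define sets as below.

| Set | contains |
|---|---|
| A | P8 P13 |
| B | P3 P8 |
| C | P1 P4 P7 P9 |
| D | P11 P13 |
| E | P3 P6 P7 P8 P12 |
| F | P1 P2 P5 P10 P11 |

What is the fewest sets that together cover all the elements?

4

A and C and E and F together: A ∪ C ∪ E ∪ F = {P1, P2, P3, P4, P5, P6, P7, P8, P9, P10, P11, P12, P13} — every element is covered.
Only C contains P4, so C is forced; the remaining 9 elements need at least 3 more sets (each remaining set adds at most 4) — so at least 4 sets are needed, and 4 is optimal.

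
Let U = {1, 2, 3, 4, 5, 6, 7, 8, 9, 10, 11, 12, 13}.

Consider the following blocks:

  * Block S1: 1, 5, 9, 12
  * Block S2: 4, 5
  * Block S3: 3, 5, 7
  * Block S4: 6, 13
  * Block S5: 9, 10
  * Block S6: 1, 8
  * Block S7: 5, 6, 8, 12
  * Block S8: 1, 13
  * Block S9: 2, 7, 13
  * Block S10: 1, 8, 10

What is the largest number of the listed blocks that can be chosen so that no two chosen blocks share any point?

4

S3, S4, S5, S6 are pairwise disjoint (S3={3,5,7}; S4={6,13}; S5={9,10}; S6={1,8}).
Every remaining block overlaps one of these, and no 5 of the listed blocks are pairwise disjoint, so 4 is the maximum.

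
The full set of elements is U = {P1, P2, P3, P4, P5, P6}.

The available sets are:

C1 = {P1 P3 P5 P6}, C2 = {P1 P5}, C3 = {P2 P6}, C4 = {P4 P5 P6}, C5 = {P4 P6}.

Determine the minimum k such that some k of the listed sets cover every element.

3

C1, C3, and C5 cover everything between them: the union {P1, P2, P3, P4, P5, P6} is all of U.
Only C3 contains P2, so C3 is forced; the remaining 4 elements need at least 2 more sets (each remaining set adds at most 3) — so at least 3 sets are needed, and 3 is optimal.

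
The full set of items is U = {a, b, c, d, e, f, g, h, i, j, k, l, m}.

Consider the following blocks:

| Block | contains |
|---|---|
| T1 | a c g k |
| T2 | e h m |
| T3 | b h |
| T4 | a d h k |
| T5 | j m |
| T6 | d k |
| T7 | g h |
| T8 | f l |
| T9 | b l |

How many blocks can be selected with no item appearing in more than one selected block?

T5, T6, T7, T8 are pairwise disjoint (T5={j,m}; T6={d,k}; T7={g,h}; T8={f,l}).
Every remaining block overlaps one of these, and no 5 of the listed blocks are pairwise disjoint, so 4 is the maximum.

4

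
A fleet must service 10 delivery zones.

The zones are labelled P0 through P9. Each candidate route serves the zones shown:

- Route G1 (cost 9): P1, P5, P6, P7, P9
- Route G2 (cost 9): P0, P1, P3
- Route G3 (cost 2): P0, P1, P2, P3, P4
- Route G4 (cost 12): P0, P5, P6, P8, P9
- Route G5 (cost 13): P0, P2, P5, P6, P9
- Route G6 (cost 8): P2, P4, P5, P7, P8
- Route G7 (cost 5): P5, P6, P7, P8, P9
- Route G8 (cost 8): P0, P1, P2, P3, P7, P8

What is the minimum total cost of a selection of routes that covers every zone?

7

G3, G7 together cover every zone (G3 ∪ G7 = {P0, P1, P2, P3, P4, P5, P6, P7, P8, P9}); total cost 2 + 5 = 7.
No covering selection has total cost below 7.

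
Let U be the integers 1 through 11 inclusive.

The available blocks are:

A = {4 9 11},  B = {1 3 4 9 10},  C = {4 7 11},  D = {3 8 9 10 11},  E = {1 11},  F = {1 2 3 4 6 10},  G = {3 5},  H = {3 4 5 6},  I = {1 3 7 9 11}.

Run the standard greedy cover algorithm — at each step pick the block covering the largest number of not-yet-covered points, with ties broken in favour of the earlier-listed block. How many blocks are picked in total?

Greedy: pick F (covers 6 new) → pick D (covers 3 new) → pick C (covers 1 new) → pick G (covers 1 new). Total picks: 4.

4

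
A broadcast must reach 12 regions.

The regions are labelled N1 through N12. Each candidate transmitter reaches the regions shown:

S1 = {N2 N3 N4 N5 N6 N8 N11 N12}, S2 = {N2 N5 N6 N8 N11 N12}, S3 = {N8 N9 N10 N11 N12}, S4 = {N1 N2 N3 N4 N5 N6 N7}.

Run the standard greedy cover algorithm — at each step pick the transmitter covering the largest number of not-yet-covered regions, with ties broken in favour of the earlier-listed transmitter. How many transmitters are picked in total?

Greedy: pick S1 (covers 8 new) → pick S3 (covers 2 new) → pick S4 (covers 2 new). Total picks: 3.
(The true minimum cover uses only 2 transmitters, so greedy is not optimal here.)

3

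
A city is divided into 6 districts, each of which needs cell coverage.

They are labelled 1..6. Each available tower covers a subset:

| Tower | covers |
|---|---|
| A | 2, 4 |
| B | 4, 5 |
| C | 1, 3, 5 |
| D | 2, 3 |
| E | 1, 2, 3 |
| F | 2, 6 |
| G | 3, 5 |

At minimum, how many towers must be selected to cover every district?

Take {B, C, F}. Their union is {1, 2, 3, 4, 5, 6}, which is all 6 districts.
Only F contains 6, so F is forced; the remaining 4 districts need at least 2 more towers (each remaining tower adds at most 3) — so at least 3 towers are needed, and 3 is optimal.

3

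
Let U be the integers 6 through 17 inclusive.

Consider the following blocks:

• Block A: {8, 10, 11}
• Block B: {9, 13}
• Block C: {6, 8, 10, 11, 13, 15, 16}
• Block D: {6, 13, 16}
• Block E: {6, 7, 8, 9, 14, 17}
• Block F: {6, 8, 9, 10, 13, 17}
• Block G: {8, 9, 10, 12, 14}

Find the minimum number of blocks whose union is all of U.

Take {C, E, G}. Their union is {6, 7, 8, 9, 10, 11, 12, 13, 14, 15, 16, 17}, which is all 12 points.
Only E contains 7, so E is forced; the remaining 6 points need at least 2 more blocks (each remaining block adds at most 5) — so at least 3 blocks are needed, and 3 is optimal.

3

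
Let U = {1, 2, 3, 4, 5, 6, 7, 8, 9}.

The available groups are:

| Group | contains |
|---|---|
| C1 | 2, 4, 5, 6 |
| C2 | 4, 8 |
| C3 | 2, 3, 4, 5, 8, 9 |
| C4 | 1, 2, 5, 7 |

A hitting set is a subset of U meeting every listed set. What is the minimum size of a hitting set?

The 2 elements {1, 4} hit every group.
The groups C2, C4 are pairwise disjoint, so any hitting set needs a separate element for each — at least 2. Hence 2 is optimal.

2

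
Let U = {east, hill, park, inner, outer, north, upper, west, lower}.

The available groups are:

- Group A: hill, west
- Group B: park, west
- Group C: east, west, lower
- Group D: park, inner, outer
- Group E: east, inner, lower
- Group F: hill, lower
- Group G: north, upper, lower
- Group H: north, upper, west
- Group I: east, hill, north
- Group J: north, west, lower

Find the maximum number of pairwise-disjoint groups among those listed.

3

D, F, H are pairwise disjoint (D={park,inner,outer}; F={hill,lower}; H={north,upper,west}).
Every remaining group overlaps one of these, and no 4 of the listed groups are pairwise disjoint, so 3 is the maximum.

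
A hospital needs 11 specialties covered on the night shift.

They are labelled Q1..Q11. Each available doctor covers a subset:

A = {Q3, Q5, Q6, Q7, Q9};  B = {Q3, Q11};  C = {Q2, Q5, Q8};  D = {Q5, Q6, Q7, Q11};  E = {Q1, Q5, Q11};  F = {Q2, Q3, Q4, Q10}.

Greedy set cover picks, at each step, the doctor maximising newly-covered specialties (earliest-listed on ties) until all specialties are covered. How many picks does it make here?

Greedy: pick A (covers 5 new) → pick F (covers 3 new) → pick E (covers 2 new) → pick C (covers 1 new). Total picks: 4.

4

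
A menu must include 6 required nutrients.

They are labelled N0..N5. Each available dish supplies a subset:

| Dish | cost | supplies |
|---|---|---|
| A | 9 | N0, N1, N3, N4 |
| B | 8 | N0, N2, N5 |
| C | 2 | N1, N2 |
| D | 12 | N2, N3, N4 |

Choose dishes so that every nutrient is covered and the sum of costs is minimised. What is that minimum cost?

17

A, B together cover every nutrient (A ∪ B = {N0, N1, N2, N3, N4, N5}); total cost 9 + 8 = 17.
The greedy pick C, A, B costs 19; no covering selection beats 17.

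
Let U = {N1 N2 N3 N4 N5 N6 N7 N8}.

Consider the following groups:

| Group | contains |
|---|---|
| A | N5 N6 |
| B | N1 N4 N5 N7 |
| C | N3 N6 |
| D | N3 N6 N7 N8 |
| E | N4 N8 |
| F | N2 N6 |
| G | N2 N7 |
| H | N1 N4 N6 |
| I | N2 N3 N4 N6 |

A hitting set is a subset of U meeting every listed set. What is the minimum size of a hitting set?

T = {N2, N4, N6} meets every group (each contains at least one member of T), and |T| = 3.
The groups A, E, G are pairwise disjoint, so any hitting set needs a separate element for each — at least 3. Hence 3 is optimal.

3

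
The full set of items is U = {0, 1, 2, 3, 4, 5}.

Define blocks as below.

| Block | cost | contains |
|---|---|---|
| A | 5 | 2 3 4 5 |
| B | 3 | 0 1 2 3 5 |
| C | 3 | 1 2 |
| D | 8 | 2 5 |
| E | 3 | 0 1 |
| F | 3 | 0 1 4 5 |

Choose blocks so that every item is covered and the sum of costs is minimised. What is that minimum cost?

B, F together cover every item (B ∪ F = {0, 1, 2, 3, 4, 5}); total cost 3 + 3 = 6.
No covering selection has total cost below 6.

6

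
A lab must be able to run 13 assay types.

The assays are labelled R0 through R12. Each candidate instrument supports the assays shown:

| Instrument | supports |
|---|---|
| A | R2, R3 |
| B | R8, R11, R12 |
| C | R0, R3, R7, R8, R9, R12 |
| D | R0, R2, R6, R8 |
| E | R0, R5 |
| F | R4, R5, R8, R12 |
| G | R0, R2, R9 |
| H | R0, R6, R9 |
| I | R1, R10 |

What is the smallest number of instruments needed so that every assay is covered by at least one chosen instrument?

5

Take {B, C, D, F, I}. Their union is {R0, R1, R2, R3, R4, R5, R6, R7, R8, R9, R10, R11, R12}, which is all 13 assays.
Only C contains R7, so C is forced; the remaining 7 assays need at least 4 more instruments (each remaining instrument adds at most 2) — so at least 5 instruments are needed, and 5 is optimal.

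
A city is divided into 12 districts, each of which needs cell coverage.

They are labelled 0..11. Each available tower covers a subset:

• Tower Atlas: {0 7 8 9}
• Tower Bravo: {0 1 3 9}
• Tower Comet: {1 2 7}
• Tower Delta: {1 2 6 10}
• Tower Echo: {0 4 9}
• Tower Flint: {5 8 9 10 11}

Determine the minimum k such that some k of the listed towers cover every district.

Take {Atlas, Bravo, Delta, Echo, Flint}. Their union is {0, 1, 2, 3, 4, 5, 6, 7, 8, 9, 10, 11}, which is all 12 districts.
No 4 of the 6 towers cover everything (all 15 combinations miss at least one district), so 5 is optimal.

5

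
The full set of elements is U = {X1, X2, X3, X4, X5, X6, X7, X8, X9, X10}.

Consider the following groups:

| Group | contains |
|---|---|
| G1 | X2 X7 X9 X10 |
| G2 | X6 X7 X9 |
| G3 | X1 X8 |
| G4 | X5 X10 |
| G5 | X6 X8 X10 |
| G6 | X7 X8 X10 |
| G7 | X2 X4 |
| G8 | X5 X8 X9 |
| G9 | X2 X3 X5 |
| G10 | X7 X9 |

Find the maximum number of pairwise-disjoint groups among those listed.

4

G3, G4, G7, G10 are pairwise disjoint (G3={X1,X8}; G4={X5,X10}; G7={X2,X4}; G10={X7,X9}).
Every remaining group overlaps one of these, and no 5 of the listed groups are pairwise disjoint, so 4 is the maximum.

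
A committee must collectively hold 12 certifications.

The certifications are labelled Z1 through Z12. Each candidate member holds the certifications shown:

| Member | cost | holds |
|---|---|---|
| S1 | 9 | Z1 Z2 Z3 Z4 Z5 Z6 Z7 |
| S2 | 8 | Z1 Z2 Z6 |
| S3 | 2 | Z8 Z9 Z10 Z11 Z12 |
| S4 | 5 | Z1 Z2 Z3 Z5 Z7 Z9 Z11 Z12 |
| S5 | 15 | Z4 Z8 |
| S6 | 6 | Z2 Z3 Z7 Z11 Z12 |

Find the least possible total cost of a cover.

11

S1, S3 together cover every certification (S1 ∪ S3 = {Z1, Z2, Z3, Z4, Z5, Z6, Z7, Z8, Z9, Z10, Z11, Z12}); total cost 9 + 2 = 11.
The greedy pick S3, S4, S1 costs 16; no covering selection beats 11.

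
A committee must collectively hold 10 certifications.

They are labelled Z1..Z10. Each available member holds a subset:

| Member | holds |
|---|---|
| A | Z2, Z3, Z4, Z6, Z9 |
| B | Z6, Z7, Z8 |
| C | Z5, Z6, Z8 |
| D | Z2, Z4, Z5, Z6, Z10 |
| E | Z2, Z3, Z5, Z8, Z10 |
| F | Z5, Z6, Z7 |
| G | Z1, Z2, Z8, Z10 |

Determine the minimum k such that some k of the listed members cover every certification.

3

Take {A, F, G}. Their union is {Z1, Z2, Z3, Z4, Z5, Z6, Z7, Z8, Z9, Z10}, which is all 10 certifications.
Only G contains Z1, so G is forced; the remaining 6 certifications need at least 2 more members (each remaining member adds at most 4) — so at least 3 members are needed, and 3 is optimal.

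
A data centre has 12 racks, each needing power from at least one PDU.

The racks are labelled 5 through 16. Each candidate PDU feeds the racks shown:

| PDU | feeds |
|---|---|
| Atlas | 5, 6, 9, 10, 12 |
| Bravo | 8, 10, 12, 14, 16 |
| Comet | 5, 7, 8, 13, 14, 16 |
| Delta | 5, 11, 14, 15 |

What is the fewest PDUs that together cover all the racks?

3

Take {Atlas, Comet, Delta}. Their union is {5, 6, 7, 8, 9, 10, 11, 12, 13, 14, 15, 16}, which is all 12 racks.
Only Atlas contains 6, so Atlas is forced; the remaining 7 racks need at least 2 more PDUs (each remaining PDU adds at most 5) — so at least 3 PDUs are needed, and 3 is optimal.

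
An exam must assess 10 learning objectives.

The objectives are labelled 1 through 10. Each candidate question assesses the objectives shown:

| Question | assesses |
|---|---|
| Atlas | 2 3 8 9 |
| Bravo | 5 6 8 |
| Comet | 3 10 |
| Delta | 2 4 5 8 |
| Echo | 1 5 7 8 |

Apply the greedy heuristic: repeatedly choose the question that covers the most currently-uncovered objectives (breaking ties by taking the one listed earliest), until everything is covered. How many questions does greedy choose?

5

Greedy: pick Atlas (covers 4 new) → pick Echo (covers 3 new) → pick Bravo (covers 1 new) → pick Comet (covers 1 new) → pick Delta (covers 1 new). Total picks: 5.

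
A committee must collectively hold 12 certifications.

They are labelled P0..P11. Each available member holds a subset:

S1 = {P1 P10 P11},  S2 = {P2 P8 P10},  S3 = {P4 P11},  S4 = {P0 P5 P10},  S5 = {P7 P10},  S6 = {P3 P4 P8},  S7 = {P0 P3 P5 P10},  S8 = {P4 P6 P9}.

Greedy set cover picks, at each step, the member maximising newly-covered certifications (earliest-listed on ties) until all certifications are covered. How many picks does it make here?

5

Greedy: pick S7 (covers 4 new) → pick S8 (covers 3 new) → pick S1 (covers 2 new) → pick S2 (covers 2 new) → pick S5 (covers 1 new). Total picks: 5.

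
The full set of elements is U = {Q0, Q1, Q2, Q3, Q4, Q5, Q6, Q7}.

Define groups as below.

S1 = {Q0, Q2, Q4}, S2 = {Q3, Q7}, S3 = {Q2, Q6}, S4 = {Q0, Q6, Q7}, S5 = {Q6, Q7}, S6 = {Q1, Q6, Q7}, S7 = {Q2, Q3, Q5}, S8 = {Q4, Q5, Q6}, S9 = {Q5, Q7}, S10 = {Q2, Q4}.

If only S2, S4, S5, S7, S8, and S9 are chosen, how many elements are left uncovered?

1

Union of S2, S4, S5, S7, S8, S9 = {Q0, Q2, Q3, Q4, Q5, Q6, Q7}.
Not covered: Q1 — 1 element.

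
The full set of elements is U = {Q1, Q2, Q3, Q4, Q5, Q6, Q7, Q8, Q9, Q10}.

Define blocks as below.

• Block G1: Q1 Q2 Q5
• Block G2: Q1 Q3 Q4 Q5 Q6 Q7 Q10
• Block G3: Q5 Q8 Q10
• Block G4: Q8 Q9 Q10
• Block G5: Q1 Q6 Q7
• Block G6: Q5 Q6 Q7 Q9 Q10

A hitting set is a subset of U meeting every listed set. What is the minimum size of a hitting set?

H = {Q1, Q10} meets every block (each contains at least one member of H), and |H| = 2.
The blocks G3, G5 are pairwise disjoint, so any hitting set needs a separate element for each — at least 2. Hence 2 is optimal.

2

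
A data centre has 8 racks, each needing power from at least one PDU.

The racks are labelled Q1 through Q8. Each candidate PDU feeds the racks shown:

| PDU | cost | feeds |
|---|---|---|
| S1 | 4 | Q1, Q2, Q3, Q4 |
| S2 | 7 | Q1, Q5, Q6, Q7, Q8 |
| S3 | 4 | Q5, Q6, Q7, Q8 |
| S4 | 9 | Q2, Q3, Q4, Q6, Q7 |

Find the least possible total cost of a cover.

8

S1, S3 together cover every rack (S1 ∪ S3 = {Q1, Q2, Q3, Q4, Q5, Q6, Q7, Q8}); total cost 4 + 4 = 8.
No covering selection has total cost below 8.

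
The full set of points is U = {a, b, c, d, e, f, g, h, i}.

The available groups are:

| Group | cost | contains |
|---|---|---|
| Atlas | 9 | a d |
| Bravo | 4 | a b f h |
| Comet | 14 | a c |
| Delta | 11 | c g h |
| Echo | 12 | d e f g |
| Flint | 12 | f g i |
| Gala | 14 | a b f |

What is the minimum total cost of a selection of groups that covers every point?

39

Bravo, Delta, Echo, Flint together cover every point (Bravo ∪ Delta ∪ Echo ∪ Flint = {a, b, c, d, e, f, g, h, i}); total cost 4 + 11 + 12 + 12 = 39.
No covering selection has total cost below 39.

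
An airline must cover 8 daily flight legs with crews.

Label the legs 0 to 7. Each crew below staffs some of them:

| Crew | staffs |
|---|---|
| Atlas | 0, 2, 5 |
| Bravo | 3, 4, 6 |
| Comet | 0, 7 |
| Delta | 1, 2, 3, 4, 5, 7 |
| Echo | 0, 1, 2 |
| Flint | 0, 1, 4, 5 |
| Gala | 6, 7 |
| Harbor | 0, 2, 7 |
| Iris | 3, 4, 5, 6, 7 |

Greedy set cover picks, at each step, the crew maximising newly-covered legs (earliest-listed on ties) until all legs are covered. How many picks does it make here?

3

Greedy: pick Delta (covers 6 new) → pick Atlas (covers 1 new) → pick Bravo (covers 1 new). Total picks: 3.
(The true minimum cover uses only 2 crews, so greedy is not optimal here.)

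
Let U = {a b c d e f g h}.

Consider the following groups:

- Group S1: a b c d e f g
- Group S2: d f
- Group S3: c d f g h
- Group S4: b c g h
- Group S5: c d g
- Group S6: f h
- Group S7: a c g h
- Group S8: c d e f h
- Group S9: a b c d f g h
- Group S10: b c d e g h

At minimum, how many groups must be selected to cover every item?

2

Take {S1, S6}. Their union is {a, b, c, d, e, f, g, h}, which is all 8 items.
No single group has all 8 items (the largest, S1, has 7), so 2 is optimal.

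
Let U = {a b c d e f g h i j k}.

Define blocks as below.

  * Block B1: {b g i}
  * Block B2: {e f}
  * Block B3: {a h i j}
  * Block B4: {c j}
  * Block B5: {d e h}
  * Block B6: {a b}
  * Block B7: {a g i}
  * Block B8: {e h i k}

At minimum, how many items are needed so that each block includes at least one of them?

Take T = {b, e, g, j}. Each listed block contains at least one of these, so T is a hitting set of size 4.
No choice of 3 items meets every block, so 4 is the minimum.

4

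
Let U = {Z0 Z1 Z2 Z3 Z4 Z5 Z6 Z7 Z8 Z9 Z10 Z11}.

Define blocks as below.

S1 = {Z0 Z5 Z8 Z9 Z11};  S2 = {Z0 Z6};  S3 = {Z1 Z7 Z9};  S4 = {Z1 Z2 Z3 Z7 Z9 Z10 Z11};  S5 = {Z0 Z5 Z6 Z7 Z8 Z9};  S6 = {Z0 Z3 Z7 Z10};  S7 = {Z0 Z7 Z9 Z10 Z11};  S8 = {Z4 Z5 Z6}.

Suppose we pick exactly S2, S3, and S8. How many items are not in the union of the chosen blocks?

Union of S2, S3, S8 = {Z0, Z1, Z4, Z5, Z6, Z7, Z9}.
Not covered: Z2, Z3, Z8, Z10, Z11 — 5 items.

5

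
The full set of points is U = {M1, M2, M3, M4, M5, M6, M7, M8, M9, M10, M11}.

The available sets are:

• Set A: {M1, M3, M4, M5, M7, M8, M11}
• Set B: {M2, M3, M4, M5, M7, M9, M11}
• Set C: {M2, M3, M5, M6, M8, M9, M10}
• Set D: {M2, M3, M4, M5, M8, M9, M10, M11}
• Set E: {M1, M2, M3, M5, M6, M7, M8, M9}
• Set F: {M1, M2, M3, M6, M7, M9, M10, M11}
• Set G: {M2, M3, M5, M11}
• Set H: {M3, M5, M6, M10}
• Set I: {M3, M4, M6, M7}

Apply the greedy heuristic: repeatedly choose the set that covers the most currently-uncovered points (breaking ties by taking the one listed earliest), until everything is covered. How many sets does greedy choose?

Greedy: pick D (covers 8 new) → pick E (covers 3 new). Total picks: 2.

2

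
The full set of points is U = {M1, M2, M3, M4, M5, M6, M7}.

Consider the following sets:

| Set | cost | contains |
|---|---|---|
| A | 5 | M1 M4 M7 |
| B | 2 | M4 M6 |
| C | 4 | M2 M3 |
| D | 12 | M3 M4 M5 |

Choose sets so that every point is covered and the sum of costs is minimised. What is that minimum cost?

A, B, C, D together cover every point (A ∪ B ∪ C ∪ D = {M1, M2, M3, M4, M5, M6, M7}); total cost 5 + 2 + 4 + 12 = 23.
No covering selection has total cost below 23.

23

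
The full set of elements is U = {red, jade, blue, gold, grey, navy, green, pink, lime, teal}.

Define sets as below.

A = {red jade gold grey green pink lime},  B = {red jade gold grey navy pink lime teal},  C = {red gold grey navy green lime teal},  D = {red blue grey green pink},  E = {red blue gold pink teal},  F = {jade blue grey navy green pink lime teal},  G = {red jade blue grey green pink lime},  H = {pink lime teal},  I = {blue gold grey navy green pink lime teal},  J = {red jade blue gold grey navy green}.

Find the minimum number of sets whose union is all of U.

2

A and F cover everything between them: the union {red, jade, blue, gold, grey, navy, green, pink, lime, teal} is all of U.
No single set has all 10 elements (the largest, B, has 8), so 2 is optimal.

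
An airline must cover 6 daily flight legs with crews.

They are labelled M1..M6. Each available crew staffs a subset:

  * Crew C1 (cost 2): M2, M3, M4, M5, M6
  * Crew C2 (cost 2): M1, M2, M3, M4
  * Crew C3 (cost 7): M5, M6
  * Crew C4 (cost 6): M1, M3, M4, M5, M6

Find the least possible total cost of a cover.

4

C1, C2 together cover every leg (C1 ∪ C2 = {M1, M2, M3, M4, M5, M6}); total cost 2 + 2 = 4.
No covering selection has total cost below 4.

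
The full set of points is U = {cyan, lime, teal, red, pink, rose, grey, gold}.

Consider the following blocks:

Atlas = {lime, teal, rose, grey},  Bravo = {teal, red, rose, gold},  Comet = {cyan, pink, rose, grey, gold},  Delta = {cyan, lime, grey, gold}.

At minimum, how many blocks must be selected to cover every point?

Take {Atlas, Bravo, Comet}. Their union is {cyan, lime, teal, red, pink, rose, grey, gold}, which is all 8 points.
Only Bravo contains red, so Bravo is forced; the remaining 4 points need at least 2 more blocks (each remaining block adds at most 3) — so at least 3 blocks are needed, and 3 is optimal.

3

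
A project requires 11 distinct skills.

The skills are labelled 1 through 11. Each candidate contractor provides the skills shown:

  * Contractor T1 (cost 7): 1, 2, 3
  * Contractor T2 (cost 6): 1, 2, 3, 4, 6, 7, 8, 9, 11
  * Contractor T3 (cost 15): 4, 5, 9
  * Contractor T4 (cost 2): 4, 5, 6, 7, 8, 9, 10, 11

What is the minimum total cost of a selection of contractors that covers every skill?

T2, T4 together cover every skill (T2 ∪ T4 = {1, 2, 3, 4, 5, 6, 7, 8, 9, 10, 11}); total cost 6 + 2 = 8.
No covering selection has total cost below 8.

8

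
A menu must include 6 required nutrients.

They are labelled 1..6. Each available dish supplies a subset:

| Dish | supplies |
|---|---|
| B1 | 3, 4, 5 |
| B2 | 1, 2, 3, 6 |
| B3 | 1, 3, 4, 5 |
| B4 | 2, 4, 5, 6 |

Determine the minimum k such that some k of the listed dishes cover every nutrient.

Take {B3, B4}. Their union is {1, 2, 3, 4, 5, 6}, which is all 6 nutrients.
No single dish has all 6 nutrients (the largest, B2, has 4), so 2 is optimal.

2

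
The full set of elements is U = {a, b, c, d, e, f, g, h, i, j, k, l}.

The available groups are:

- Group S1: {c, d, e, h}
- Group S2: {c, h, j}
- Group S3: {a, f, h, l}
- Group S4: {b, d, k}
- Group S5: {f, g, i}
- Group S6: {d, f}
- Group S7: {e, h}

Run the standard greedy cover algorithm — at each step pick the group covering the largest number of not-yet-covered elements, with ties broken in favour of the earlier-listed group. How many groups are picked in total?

5

Greedy: pick S1 (covers 4 new) → pick S3 (covers 3 new) → pick S4 (covers 2 new) → pick S5 (covers 2 new) → pick S2 (covers 1 new). Total picks: 5.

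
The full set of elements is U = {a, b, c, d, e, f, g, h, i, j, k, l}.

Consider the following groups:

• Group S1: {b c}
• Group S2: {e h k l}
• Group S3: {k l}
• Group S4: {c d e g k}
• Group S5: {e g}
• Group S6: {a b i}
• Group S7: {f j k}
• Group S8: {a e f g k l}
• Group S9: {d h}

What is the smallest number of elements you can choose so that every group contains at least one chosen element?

Take T = {b, g, h, k}. Each listed group contains at least one of these, so T is a hitting set of size 4.
The groups S3, S5, S6, S9 are pairwise disjoint, so any hitting set needs a separate element for each — at least 4. Hence 4 is optimal.

4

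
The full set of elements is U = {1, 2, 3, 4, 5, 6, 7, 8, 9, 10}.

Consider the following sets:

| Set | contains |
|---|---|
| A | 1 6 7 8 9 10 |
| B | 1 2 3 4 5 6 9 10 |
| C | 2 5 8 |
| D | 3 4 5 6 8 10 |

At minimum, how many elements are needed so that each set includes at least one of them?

H = {8, 10} meets every set (each contains at least one member of H), and |H| = 2.
No single element lies in every set, so at least 2 are needed and 2 is optimal.

2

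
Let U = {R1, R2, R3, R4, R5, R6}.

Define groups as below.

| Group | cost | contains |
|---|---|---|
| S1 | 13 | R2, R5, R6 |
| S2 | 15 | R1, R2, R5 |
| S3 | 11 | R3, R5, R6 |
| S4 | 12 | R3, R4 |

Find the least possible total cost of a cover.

S2, S3, S4 together cover every item (S2 ∪ S3 ∪ S4 = {R1, R2, R3, R4, R5, R6}); total cost 15 + 11 + 12 = 38.
No covering selection has total cost below 38.

38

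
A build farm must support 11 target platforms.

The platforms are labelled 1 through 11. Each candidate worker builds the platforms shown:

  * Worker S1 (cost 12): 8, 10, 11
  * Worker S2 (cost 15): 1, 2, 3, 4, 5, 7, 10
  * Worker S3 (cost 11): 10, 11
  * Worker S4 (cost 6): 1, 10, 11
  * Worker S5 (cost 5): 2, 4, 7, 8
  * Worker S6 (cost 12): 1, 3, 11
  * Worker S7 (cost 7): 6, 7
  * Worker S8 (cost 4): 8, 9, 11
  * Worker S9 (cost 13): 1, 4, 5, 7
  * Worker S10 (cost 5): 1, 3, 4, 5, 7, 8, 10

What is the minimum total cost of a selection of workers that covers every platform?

S5, S7, S8, S10 together cover every platform (S5 ∪ S7 ∪ S8 ∪ S10 = {1, 2, 3, 4, 5, 6, 7, 8, 9, 10, 11}); total cost 5 + 7 + 4 + 5 = 21.
No covering selection has total cost below 21.

21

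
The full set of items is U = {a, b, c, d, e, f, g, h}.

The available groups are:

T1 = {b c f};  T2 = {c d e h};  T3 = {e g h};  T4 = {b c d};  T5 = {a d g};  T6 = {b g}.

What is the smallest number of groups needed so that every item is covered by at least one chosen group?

3

T1 and T3 and T5 together: T1 ∪ T3 ∪ T5 = {a, b, c, d, e, f, g, h} — every item is covered.
Only T5 contains a, so T5 is forced; the remaining 5 items need at least 2 more groups (each remaining group adds at most 3) — so at least 3 groups are needed, and 3 is optimal.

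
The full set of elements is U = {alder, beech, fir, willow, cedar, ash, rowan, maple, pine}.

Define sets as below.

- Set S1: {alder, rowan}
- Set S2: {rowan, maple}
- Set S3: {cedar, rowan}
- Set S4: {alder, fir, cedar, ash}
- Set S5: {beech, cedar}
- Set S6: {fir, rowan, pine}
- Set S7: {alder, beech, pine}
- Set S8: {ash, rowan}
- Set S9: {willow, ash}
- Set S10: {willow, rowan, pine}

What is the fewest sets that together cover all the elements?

Take {S2, S4, S7, S9}. Their union is {alder, beech, fir, willow, cedar, ash, rowan, maple, pine}, which is all 9 elements.
No 3 of the 10 sets cover everything (all 120 combinations miss at least one element), so 4 is optimal.

4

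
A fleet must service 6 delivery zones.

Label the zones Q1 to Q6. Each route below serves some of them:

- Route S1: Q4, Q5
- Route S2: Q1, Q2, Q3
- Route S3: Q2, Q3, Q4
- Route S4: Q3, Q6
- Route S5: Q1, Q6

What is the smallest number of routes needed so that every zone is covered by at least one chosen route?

S1 and S2 and S5 together: S1 ∪ S2 ∪ S5 = {Q1, Q2, Q3, Q4, Q5, Q6} — every zone is covered.
Only S1 contains Q5, so S1 is forced; the remaining 4 zones need at least 2 more routes (each remaining route adds at most 3) — so at least 3 routes are needed, and 3 is optimal.

3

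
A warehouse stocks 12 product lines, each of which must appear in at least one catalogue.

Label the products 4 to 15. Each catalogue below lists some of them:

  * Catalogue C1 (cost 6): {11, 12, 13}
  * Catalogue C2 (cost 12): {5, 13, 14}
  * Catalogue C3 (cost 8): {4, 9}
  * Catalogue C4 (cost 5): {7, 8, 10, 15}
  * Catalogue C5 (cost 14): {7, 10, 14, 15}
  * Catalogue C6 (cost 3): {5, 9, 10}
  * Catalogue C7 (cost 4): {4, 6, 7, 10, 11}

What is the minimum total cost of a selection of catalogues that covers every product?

C1, C2, C4, C6, C7 together cover every product (C1 ∪ C2 ∪ C4 ∪ C6 ∪ C7 = {4, 5, 6, 7, 8, 9, 10, 11, 12, 13, 14, 15}); total cost 6 + 12 + 5 + 3 + 4 = 30.
No covering selection has total cost below 30.

30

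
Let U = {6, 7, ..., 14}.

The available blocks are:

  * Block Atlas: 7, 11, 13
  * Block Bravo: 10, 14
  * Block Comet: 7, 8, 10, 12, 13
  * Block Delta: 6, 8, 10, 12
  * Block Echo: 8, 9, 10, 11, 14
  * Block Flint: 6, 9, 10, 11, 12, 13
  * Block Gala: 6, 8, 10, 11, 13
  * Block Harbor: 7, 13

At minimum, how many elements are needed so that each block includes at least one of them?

H = {10, 13} meets every block (each contains at least one member of H), and |H| = 2.
The blocks Echo, Harbor are pairwise disjoint, so any hitting set needs a separate element for each — at least 2. Hence 2 is optimal.

2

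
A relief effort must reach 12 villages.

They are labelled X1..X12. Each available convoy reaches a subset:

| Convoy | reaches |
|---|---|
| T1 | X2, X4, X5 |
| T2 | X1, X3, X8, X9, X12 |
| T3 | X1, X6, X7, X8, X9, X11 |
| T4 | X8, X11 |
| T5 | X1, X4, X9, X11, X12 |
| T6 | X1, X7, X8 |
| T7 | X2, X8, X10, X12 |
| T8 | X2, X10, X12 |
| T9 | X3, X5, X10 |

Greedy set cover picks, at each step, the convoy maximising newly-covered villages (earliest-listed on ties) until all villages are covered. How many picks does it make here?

Greedy: pick T3 (covers 6 new) → pick T1 (covers 3 new) → pick T2 (covers 2 new) → pick T7 (covers 1 new). Total picks: 4.

4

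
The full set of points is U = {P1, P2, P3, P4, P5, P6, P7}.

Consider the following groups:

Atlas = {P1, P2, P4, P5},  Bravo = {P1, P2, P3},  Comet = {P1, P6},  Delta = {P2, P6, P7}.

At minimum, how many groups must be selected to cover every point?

3

Atlas, Bravo, and Delta cover everything between them: the union {P1, P2, P3, P4, P5, P6, P7} is all of U.
Only Bravo contains P3, so Bravo is forced; the remaining 4 points need at least 2 more groups (each remaining group adds at most 2) — so at least 3 groups are needed, and 3 is optimal.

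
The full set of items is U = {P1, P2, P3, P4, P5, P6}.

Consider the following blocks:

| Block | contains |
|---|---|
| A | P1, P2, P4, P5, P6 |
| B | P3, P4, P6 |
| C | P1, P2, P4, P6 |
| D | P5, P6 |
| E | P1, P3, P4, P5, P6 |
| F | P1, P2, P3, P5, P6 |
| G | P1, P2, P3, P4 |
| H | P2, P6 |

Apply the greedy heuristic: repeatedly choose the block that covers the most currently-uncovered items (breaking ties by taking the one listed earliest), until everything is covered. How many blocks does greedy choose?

2

Greedy: pick A (covers 5 new) → pick B (covers 1 new). Total picks: 2.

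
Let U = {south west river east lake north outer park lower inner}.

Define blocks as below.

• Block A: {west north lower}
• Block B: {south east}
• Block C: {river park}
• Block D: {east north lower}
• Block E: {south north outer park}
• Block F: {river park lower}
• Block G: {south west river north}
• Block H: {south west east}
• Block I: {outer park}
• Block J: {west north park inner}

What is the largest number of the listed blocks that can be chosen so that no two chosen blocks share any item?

A, B, C are pairwise disjoint (A={west,north,lower}; B={south,east}; C={river,park}).
Every remaining block overlaps one of these, and no 4 of the listed blocks are pairwise disjoint, so 3 is the maximum.

3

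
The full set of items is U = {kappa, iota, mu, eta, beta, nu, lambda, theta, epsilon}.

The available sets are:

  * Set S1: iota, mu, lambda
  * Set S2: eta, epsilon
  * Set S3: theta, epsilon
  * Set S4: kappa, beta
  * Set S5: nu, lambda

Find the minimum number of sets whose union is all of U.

5

S1 and S2 and S3 and S4 and S5 together: S1 ∪ S2 ∪ S3 ∪ S4 ∪ S5 = {kappa, iota, mu, eta, beta, nu, lambda, theta, epsilon} — every item is covered.
Only S5 contains nu, so S5 is forced; the remaining 7 items need at least 4 more sets (each remaining set adds at most 2) — so at least 5 sets are needed, and 5 is optimal.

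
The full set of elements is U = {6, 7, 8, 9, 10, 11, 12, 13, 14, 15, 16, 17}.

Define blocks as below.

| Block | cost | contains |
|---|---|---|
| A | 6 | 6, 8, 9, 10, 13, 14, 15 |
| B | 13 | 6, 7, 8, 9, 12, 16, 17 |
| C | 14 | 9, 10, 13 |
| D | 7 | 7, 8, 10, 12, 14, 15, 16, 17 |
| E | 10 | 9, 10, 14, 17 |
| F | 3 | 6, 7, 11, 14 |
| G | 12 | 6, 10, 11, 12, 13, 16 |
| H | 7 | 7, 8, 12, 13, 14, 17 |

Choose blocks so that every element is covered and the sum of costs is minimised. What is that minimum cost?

A, D, F together cover every element (A ∪ D ∪ F = {6, 7, 8, 9, 10, 11, 12, 13, 14, 15, 16, 17}); total cost 6 + 7 + 3 = 16.
No covering selection has total cost below 16.

16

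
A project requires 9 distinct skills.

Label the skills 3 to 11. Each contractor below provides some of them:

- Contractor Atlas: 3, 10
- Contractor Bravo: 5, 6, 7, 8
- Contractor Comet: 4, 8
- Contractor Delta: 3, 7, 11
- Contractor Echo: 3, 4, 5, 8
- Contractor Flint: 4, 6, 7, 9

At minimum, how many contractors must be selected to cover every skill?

4

Take {Atlas, Delta, Echo, Flint}. Their union is {3, 4, 5, 6, 7, 8, 9, 10, 11}, which is all 9 skills.
No 3 of the 6 contractors cover everything (all 20 combinations miss at least one skill), so 4 is optimal.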